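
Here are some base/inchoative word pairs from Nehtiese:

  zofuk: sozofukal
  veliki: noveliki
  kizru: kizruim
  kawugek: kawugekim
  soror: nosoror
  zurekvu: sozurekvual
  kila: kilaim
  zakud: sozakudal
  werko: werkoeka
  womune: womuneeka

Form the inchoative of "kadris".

kizru and zurekvu both end in -u yet inflect differently (kizruim, sozurekvual), so the final letter is not what conditions the rule; the first letter is.
"kadris" begins with k-. The stems beginning with k- (kila → kilaim, kawugek → kawugekim, kizru → kizruim) add -im.
The other patterns: stems beginning with w- add -eka; stems beginning with z- add so- … -al around the stem; stems beginning with s- or v- add the prefix no-.
So kadris → kadrisim.

kadrisim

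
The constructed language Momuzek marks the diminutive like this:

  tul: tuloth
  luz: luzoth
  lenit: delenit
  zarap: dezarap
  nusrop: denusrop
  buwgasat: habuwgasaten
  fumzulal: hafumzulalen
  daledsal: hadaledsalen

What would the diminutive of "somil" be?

desomil

lenit and buwgasat both end in -t yet inflect differently (delenit, habuwgasaten), so the final letter is not what conditions the rule; the number of vowels is.
"somil" has 2 vowels. The stems with 2 vowels (lenit → delenit, zarap → dezarap, nusrop → denusrop) add the prefix de-.
So somil → desomil.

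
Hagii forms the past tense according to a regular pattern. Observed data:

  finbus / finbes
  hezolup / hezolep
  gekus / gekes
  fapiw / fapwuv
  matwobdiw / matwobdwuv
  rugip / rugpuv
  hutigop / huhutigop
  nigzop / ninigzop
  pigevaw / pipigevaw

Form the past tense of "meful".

mefel

"meful" has last vowel 'u'. The stems whose last vowel is 'u' (finbus → finbes, hezolup → hezolep, gekus → gekes) change the last vowel to 'e'.
So meful → mefel.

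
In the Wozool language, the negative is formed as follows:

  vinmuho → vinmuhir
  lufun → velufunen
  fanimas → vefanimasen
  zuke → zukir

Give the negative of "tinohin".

vetinohinen

zuke and lufun both have 2 vowels yet inflect differently (zukir, velufunen), so the number of vowels is not what conditions the rule; whether the stem ends in a vowel or a consonant is.
"tinohin" ends in a consonant. The stems ending in a consonant (lufun → velufunen, fanimas → vefanimasen) add ve- … -en around the stem.
The other pattern: stems ending in a vowel drop the final letter and add -ir.
So tinohin → vetinohinen.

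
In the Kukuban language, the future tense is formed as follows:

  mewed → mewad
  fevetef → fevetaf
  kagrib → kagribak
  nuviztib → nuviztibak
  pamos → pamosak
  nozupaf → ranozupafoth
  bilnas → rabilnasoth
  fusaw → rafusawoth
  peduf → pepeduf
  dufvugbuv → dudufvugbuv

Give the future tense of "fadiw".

fevetef and nozupaf both end in -f yet inflect differently (fevetaf, ranozupafoth), so the final letter is not what conditions the rule; the last vowel is.
"fadiw" has last vowel 'i'. The stems whose last vowel is 'i' (kagrib → kagribak, nuviztib → nuviztibak) add -ak.
So fadiw → fadiwak.

fadiwak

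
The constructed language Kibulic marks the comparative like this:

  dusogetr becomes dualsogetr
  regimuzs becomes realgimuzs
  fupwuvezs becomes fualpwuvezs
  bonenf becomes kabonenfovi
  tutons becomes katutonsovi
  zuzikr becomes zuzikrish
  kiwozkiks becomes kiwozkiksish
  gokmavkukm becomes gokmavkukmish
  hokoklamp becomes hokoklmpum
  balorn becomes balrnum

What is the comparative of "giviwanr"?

kagiviwanrovi

regimuzs and tutons both end in -s yet inflect differently (realgimuzs, katutonsovi), so the final letter is not what conditions the rule; the second-to-last letter is.
"giviwanr" has second-to-last letter 'n'. The stems whose second-to-last letter is 'n' (bonenf → kabonenfovi, tutons → katutonsovi) add ka- … -ovi around the stem.
The other patterns: stems whose second-to-last letter is 't' or 'z' insert -al- after the first vowel; stems whose second-to-last letter is 'k' add -ish; stems whose second-to-last letter is 'm' or 'r' delete the last vowel and add -um.
So giviwanr → kagiviwanrovi.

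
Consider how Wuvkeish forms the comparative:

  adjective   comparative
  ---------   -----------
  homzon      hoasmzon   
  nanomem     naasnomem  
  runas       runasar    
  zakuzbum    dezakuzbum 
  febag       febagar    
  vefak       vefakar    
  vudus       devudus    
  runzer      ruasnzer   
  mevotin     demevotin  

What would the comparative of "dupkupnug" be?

nanomem and zakuzbum both end in -m yet inflect differently (naasnomem, dezakuzbum), so the final letter is not what conditions the rule; the last vowel is.
"dupkupnug" has last vowel 'u'. The stems whose last vowel is 'u' (zakuzbum → dezakuzbum, vudus → devudus) add the prefix de-.
The other patterns: stems whose last vowel is 'e' or 'o' insert -as- after the first vowel; stems whose last vowel is 'a' add -ar.
So dupkupnug → dedupkupnug.

dedupkupnug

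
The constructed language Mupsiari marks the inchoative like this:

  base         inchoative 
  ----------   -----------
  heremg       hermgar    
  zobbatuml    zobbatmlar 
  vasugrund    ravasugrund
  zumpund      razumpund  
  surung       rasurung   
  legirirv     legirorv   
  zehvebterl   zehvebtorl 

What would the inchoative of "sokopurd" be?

"sokopurd" has second-to-last letter 'r'. The stems whose second-to-last letter is 'r' (legirirv → legirorv, zehvebterl → zehvebtorl) change the last vowel to 'o'.
The other patterns: stems whose second-to-last letter is 'm' delete the last vowel and add -ar; stems whose second-to-last letter is 'n' add the prefix ra-.
So sokopurd → sokopord.

sokopord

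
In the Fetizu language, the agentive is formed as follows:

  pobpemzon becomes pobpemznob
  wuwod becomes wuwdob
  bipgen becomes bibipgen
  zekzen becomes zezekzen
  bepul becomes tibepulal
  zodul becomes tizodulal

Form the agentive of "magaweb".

"magaweb" has last vowel 'e'. The stems whose last vowel is 'e' (bipgen → bibipgen, zekzen → zezekzen) repeat the first consonant+vowel as a prefix.
So magaweb → mamagaweb.

mamagaweb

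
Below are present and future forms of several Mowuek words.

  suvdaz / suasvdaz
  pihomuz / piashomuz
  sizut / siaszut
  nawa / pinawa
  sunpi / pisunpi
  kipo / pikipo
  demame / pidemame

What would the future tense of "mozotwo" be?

pimozotwo

suvdaz and nawa both have last vowel 'a' yet inflect differently (suasvdaz, pinawa), so the last vowel is not what conditions the rule; whether the stem ends in a vowel or a consonant is.
"mozotwo" ends in a vowel. The stems ending in a vowel (nawa → pinawa, sunpi → pisunpi, kipo → pikipo) add the prefix pi-.
The other pattern: stems ending in a consonant insert -as- after the first vowel.
So mozotwo → pimozotwo.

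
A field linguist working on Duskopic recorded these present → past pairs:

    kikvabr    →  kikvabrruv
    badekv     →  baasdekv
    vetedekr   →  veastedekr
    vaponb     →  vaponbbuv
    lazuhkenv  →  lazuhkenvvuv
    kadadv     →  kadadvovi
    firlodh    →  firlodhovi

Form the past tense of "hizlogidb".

hizlogidbovi

kadadv and badekv both end in -v yet inflect differently (kadadvovi, baasdekv), so the final letter is not what conditions the rule; the second-to-last letter is.
"hizlogidb" has second-to-last letter 'd'. The stems whose second-to-last letter is 'd' (kadadv → kadadvovi, firlodh → firlodhovi) add -ovi.
The other patterns: stems whose second-to-last letter is 'k' insert -as- after the first vowel; stems whose second-to-last letter is 'b' or 'n' double the final consonant and add -uv.
So hizlogidb → hizlogidbovi.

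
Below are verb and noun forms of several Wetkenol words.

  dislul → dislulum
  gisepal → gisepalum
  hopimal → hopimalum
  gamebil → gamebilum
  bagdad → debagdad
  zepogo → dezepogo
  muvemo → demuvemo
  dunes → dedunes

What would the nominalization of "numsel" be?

gisepal and bagdad both have last vowel 'a' yet inflect differently (gisepalum, debagdad), so the last vowel is not what conditions the rule; the final letter is.
"numsel" ends in -l. The stems ending in -l (dislul → dislulum, gisepal → gisepalum, hopimal → hopimalum) add -um.
So numsel → numselum.

numselum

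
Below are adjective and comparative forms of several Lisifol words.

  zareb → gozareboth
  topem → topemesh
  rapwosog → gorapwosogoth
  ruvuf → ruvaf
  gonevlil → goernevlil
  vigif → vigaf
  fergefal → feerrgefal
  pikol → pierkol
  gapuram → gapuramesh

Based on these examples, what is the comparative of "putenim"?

vigif and gonevlil both have last vowel 'i' yet inflect differently (vigaf, goernevlil), so the last vowel is not what conditions the rule; the final letter is.
"putenim" ends in -m. The stems ending in -m (gapuram → gapuramesh, topem → topemesh) add -esh.
So putenim → putenimesh.

putenimesh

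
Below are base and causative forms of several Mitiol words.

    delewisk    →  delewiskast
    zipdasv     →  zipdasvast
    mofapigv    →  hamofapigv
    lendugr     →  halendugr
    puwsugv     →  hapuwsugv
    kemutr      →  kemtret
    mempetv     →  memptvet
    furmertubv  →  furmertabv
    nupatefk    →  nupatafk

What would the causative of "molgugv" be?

zipdasv and mofapigv both end in -v yet inflect differently (zipdasvast, hamofapigv), so the final letter is not what conditions the rule; the second-to-last letter is.
"molgugv" has second-to-last letter 'g'. The stems whose second-to-last letter is 'g' (mofapigv → hamofapigv, lendugr → halendugr, puwsugv → hapuwsugv) add the prefix ha-.
So molgugv → hamolgugv.

hamolgugv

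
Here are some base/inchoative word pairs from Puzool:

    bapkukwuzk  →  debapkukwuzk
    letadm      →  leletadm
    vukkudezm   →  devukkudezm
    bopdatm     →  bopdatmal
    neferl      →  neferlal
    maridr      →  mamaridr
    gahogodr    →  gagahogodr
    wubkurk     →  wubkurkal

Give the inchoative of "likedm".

lilikedm

vukkudezm and letadm both end in -m yet inflect differently (devukkudezm, leletadm), so the final letter is not what conditions the rule; the second-to-last letter is.
"likedm" has second-to-last letter 'd'. The stems whose second-to-last letter is 'd' (letadm → leletadm, maridr → mamaridr, gahogodr → gagahogodr) repeat the first consonant+vowel as a prefix.
So likedm → lilikedm.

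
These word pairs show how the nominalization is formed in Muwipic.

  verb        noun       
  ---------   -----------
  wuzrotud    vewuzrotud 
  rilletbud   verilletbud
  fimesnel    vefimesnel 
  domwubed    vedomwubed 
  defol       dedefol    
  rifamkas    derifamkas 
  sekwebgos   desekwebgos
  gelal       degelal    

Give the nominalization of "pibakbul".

fimesnel and defol both end in -l yet inflect differently (vefimesnel, dedefol), so the final letter is not what conditions the rule; the last vowel is.
"pibakbul" has last vowel 'u'. The stems whose last vowel is 'u' (wuzrotud → vewuzrotud, rilletbud → verilletbud) add the prefix ve-.
The other pattern: stems whose last vowel is 'a' or 'o' add the prefix de-.
So pibakbul → vepibakbul.

vepibakbul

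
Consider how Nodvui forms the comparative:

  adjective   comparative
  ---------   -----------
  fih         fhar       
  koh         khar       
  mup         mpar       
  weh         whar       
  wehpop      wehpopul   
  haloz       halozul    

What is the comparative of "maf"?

"maf" has 1 vowel. The stems with 1 vowel (fih → fhar, koh → khar, mup → mpar) delete the last vowel and add -ar.
The other pattern: stems with 2 vowels add -ul.
So maf → mfar.

mfar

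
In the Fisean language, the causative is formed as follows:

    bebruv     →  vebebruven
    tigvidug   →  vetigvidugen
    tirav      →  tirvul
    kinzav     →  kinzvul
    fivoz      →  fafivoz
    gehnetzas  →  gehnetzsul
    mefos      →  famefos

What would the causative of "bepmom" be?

fabepmom

kinzav and bebruv both end in -v yet inflect differently (kinzvul, vebebruven), so the final letter is not what conditions the rule; the last vowel is.
"bepmom" has last vowel 'o'. The stems whose last vowel is 'o' (mefos → famefos, fivoz → fafivoz) add the prefix fa-.
So bepmom → fabepmom.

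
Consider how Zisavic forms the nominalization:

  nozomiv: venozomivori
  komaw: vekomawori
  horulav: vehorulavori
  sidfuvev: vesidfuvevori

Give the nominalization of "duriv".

Every pair shown (nozomiv → venozomivori, komaw → vekomawori, horulav → vehorulavori, …) follows the same rule: add ve- … -ori around the stem.
So duriv → vedurivori.

vedurivori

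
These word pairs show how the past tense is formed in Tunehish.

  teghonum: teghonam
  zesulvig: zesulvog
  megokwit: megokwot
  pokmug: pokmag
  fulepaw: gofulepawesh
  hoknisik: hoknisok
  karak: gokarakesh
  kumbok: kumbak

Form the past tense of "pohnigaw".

karak and hoknisik both end in -k yet inflect differently (gokarakesh, hoknisok), so the final letter is not what conditions the rule; the last vowel is.
"pohnigaw" has last vowel 'a'. The stems whose last vowel is 'a' (karak → gokarakesh, fulepaw → gofulepawesh) add go- … -esh around the stem.
So pohnigaw → gopohnigawesh.

gopohnigawesh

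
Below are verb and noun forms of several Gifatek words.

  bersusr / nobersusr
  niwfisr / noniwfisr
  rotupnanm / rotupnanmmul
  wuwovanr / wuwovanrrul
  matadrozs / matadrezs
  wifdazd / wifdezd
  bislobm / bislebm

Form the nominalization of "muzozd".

"muzozd" has second-to-last letter 'z'. The stems whose second-to-last letter is 'z' (matadrozs → matadrezs, wifdazd → wifdezd) change the last vowel to 'e'.
The other patterns: stems whose second-to-last letter is 's' add the prefix no-; stems whose second-to-last letter is 'n' double the final consonant and add -ul.
So muzozd → muzezd.

muzezd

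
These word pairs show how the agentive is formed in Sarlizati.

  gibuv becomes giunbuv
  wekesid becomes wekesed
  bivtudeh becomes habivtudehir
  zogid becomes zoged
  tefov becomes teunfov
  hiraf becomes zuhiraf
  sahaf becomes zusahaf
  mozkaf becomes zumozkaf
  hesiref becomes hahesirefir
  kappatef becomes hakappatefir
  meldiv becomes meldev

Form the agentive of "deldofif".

deldofef

gibuv and meldiv both end in -v yet inflect differently (giunbuv, meldev), so the final letter is not what conditions the rule; the last vowel is.
"deldofif" has last vowel 'i'. The stems whose last vowel is 'i' (zogid → zoged, meldiv → meldev, wekesid → wekesed) change the last vowel to 'e'.
So deldofif → deldofef.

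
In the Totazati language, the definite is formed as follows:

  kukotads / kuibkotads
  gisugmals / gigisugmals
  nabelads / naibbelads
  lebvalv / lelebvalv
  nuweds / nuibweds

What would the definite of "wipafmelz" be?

wiwipafmelz

nabelads and gisugmals both end in -s yet inflect differently (naibbelads, gigisugmals), so the final letter is not what conditions the rule; the second-to-last letter is.
"wipafmelz" has second-to-last letter 'l'. The stems whose second-to-last letter is 'l' (lebvalv → lelebvalv, gisugmals → gigisugmals) repeat the first consonant+vowel as a prefix.
So wipafmelz → wiwipafmelz.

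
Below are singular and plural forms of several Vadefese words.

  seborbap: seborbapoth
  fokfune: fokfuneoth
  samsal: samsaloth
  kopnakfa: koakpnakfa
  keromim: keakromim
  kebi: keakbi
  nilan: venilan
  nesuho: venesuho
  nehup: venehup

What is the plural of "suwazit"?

"suwazit" begins with s-. The stems beginning with s- (seborbap → seborbapoth, samsal → samsaloth) add -oth.
The other patterns: stems beginning with k- insert -ak- after the first vowel; stems beginning with n- add the prefix ve-.
So suwazit → suwazitoth.

suwazitoth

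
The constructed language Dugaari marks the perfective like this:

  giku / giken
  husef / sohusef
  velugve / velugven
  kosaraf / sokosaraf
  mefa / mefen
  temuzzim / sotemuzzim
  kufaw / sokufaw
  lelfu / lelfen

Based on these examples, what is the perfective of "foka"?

velugve and husef both have last vowel 'e' yet inflect differently (velugven, sohusef), so the last vowel is not what conditions the rule; whether the stem ends in a vowel or a consonant is.
"foka" ends in a vowel. The stems ending in a vowel (mefa → mefen, lelfu → lelfen, velugve → velugven) drop the final letter and add -en.
So foka → foken.

foken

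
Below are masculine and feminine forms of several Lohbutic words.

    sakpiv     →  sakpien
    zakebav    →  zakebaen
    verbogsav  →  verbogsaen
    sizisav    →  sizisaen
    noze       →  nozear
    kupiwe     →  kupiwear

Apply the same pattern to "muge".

mugear

sakpiv and noze both have 2 vowels yet inflect differently (sakpien, nozear), so the number of vowels is not what conditions the rule; the final letter is.
"muge" ends in -e. The stems ending in -e (noze → nozear, kupiwe → kupiwear) add -ar.
The other pattern: stems ending in -v drop the final letter and add -en.
So muge → mugear.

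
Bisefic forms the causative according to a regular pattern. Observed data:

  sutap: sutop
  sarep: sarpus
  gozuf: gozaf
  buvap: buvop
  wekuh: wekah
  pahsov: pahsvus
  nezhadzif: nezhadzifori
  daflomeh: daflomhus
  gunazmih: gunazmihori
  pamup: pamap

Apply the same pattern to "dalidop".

buvap and pamup both end in -p yet inflect differently (buvop, pamap), so the final letter is not what conditions the rule; the last vowel is.
"dalidop" has last vowel 'o'. The one such stem in the data (pahsov → pahsvus) deletes the last vowel and adds -us (as do daflomeh, sarep), so the same rule applies.
The other patterns: stems whose last vowel is 'a' change the last vowel to 'o'; stems whose last vowel is 'u' change the last vowel to 'a'; stems whose last vowel is 'i' add -ori.
So dalidop → dalidpus.

dalidpus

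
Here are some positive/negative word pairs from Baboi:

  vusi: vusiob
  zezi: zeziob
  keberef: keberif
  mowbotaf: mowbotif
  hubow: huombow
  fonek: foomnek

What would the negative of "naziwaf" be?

keberef and fonek both have last vowel 'e' yet inflect differently (keberif, foomnek), so the last vowel is not what conditions the rule; the final letter is.
"naziwaf" ends in -f. The stems ending in -f (keberef → keberif, mowbotaf → mowbotif) change the last vowel to 'i'.
So naziwaf → naziwif.

naziwif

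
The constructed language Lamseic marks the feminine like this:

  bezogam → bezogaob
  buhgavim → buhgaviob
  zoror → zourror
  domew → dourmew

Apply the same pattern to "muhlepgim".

"muhlepgim" ends in -m. The stems ending in -m (bezogam → bezogaob, buhgavim → buhgaviob) drop the final letter and add -ob.
So muhlepgim → muhlepgiob.

muhlepgiob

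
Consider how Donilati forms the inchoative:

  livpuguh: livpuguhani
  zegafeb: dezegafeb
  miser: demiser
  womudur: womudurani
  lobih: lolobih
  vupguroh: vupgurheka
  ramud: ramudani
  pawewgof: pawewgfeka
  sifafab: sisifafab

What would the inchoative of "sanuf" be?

sanufani

sifafab and zegafeb both end in -b yet inflect differently (sisifafab, dezegafeb), so the final letter is not what conditions the rule; the last vowel is.
"sanuf" has last vowel 'u'. The stems whose last vowel is 'u' (livpuguh → livpuguhani, ramud → ramudani, womudur → womudurani) add -ani.
So sanuf → sanufani.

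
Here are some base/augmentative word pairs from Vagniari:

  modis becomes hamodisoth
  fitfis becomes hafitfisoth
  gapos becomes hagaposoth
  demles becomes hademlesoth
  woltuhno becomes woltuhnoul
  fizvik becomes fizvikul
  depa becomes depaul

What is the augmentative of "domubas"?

gapos and woltuhno both have last vowel 'o' yet inflect differently (hagaposoth, woltuhnoul), so the last vowel is not what conditions the rule; the final letter is.
"domubas" ends in -s. The stems ending in -s (modis → hamodisoth, fitfis → hafitfisoth, gapos → hagaposoth) add ha- … -oth around the stem.
The other pattern: stems ending in -a, -k or -o add -ul.
So domubas → hadomubasoth.

hadomubasoth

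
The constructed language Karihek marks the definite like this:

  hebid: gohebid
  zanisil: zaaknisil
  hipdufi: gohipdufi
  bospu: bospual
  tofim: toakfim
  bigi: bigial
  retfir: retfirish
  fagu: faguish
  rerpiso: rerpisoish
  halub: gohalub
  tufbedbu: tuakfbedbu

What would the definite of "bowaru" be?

bowarual

bigi and hipdufi both end in -i yet inflect differently (bigial, gohipdufi), so the final letter is not what conditions the rule; the first letter is.
"bowaru" begins with b-. The stems beginning with b- (bigi → bigial, bospu → bospual) add -al.
So bowaru → bowarual.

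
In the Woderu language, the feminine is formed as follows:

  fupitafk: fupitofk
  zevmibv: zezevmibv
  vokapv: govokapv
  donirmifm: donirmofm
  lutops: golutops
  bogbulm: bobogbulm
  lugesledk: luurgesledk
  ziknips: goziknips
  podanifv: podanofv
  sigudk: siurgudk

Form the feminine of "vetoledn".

"vetoledn" has second-to-last letter 'd'. The stems whose second-to-last letter is 'd' (sigudk → siurgudk, lugesledk → luurgesledk) insert -ur- after the first vowel.
So vetoledn → veurtoledn.

veurtoledn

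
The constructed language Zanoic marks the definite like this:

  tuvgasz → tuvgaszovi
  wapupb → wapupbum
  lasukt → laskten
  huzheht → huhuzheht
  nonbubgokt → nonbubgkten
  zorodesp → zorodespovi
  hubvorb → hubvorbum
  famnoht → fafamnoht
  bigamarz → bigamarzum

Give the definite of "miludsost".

huzheht and lasukt both end in -t yet inflect differently (huhuzheht, laskten), so the final letter is not what conditions the rule; the second-to-last letter is.
"miludsost" has second-to-last letter 's'. The stems whose second-to-last letter is 's' (tuvgasz → tuvgaszovi, zorodesp → zorodespovi) add -ovi.
So miludsost → miludsostovi.

miludsostovi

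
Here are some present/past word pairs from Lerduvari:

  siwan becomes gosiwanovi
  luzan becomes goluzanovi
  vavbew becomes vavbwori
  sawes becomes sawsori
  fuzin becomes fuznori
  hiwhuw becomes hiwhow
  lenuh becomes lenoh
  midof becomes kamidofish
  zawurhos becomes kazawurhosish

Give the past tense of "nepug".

"nepug" has last vowel 'u'. The stems whose last vowel is 'u' (hiwhuw → hiwhow, lenuh → lenoh) change the last vowel to 'o'.
So nepug → nepog.

nepog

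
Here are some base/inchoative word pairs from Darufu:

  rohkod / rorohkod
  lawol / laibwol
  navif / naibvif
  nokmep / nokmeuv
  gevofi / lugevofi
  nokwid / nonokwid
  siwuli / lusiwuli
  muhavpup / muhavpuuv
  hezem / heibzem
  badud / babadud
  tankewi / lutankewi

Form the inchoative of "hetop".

hetouv

"hetop" ends in -p. The stems ending in -p (muhavpup → muhavpuuv, nokmep → nokmeuv) drop the final letter and add -uv.
The other patterns: stems ending in -i add the prefix lu-; stems ending in -d repeat the first consonant+vowel as a prefix; stems ending in -f, -l or -m insert -ib- after the first vowel.
So hetop → hetouv.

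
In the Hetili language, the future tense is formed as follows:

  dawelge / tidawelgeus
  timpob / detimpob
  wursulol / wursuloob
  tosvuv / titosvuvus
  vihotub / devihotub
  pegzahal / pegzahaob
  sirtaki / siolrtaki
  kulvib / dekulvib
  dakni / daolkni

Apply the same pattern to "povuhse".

timpob and wursulol both have last vowel 'o' yet inflect differently (detimpob, wursuloob), so the last vowel is not what conditions the rule; the final letter is.
"povuhse" ends in -e. The one such stem in the data (dawelge → tidawelgeus) adds ti- … -us around the stem, so the same rule applies.
So povuhse → tipovuhseus.

tipovuhseus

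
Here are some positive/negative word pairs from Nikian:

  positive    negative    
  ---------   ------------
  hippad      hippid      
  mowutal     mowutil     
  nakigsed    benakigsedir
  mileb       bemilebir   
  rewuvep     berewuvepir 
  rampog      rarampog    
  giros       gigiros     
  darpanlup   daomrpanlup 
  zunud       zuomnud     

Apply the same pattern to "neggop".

hippad and nakigsed both end in -d yet inflect differently (hippid, benakigsedir), so the final letter is not what conditions the rule; the last vowel is.
"neggop" has last vowel 'o'. The stems whose last vowel is 'o' (rampog → rarampog, giros → gigiros) repeat the first consonant+vowel as a prefix.
The other patterns: stems whose last vowel is 'a' change the last vowel to 'i'; stems whose last vowel is 'e' add be- … -ir around the stem; stems whose last vowel is 'u' insert -om- after the first vowel.
So neggop → neneggop.

neneggop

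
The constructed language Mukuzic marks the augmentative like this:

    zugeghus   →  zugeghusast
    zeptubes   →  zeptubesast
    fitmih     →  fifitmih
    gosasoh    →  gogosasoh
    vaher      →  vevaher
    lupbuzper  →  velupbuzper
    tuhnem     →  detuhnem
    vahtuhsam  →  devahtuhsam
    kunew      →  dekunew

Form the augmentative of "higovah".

hihigovah

"higovah" ends in -h. The stems ending in -h (fitmih → fifitmih, gosasoh → gogosasoh) repeat the first consonant+vowel as a prefix.
The other patterns: stems ending in -s add -ast; stems ending in -r add the prefix ve-; stems ending in -m or -w add the prefix de-.
So higovah → hihigovah.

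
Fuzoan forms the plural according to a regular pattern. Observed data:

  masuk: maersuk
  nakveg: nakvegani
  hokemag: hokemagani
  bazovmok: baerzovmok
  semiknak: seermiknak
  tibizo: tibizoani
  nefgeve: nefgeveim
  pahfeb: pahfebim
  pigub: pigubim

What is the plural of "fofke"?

tibizo and bazovmok both have last vowel 'o' yet inflect differently (tibizoani, baerzovmok), so the last vowel is not what conditions the rule; the final letter is.
"fofke" ends in -e. The one such stem in the data (nefgeve → nefgeveim) adds -im, so the same rule applies.
The other patterns: stems ending in -g or -o add -ani; stems ending in -k insert -er- after the first vowel.
So fofke → fofkeim.

fofkeim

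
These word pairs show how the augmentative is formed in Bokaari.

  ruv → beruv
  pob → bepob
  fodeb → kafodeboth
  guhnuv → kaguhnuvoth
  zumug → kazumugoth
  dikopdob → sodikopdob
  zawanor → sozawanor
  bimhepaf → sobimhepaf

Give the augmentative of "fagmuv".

pob and fodeb both end in -b yet inflect differently (bepob, kafodeboth), so the final letter is not what conditions the rule; the number of vowels is.
"fagmuv" has 2 vowels. The stems with 2 vowels (fodeb → kafodeboth, guhnuv → kaguhnuvoth, zumug → kazumugoth) add ka- … -oth around the stem.
So fagmuv → kafagmuvoth.

kafagmuvoth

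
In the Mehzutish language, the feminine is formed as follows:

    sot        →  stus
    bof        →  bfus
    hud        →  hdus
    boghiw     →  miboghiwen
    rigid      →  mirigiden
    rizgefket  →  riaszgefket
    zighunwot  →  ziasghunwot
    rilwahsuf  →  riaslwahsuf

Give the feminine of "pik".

pkus

hud and rigid both end in -d yet inflect differently (hdus, mirigiden), so the final letter is not what conditions the rule; the number of vowels is.
"pik" has 1 vowel. The stems with 1 vowel (sot → stus, bof → bfus, hud → hdus) delete the last vowel and add -us.
The other patterns: stems with 2 vowels add mi- … -en around the stem; stems with 3 vowels insert -as- after the first vowel.
So pik → pkus.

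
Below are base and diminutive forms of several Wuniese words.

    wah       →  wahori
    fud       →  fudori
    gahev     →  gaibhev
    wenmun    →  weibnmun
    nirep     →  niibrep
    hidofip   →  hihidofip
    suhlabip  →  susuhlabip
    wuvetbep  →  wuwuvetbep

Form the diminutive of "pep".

pepori

nirep and hidofip both end in -p yet inflect differently (niibrep, hihidofip), so the final letter is not what conditions the rule; the number of vowels is.
"pep" has 1 vowel. The stems with 1 vowel (wah → wahori, fud → fudori) add -ori.
So pep → pepori.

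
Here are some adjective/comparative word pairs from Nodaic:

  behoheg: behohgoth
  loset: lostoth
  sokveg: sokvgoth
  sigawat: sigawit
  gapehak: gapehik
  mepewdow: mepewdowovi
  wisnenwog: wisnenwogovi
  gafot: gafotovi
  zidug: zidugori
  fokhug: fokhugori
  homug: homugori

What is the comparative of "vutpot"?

vutpotovi

"vutpot" has last vowel 'o'. The stems whose last vowel is 'o' (mepewdow → mepewdowovi, wisnenwog → wisnenwogovi, gafot → gafotovi) add -ovi.
So vutpot → vutpotovi.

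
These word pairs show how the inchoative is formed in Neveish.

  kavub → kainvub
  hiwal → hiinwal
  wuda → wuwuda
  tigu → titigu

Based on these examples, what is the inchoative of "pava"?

papava

"pava" ends in a vowel. The stems ending in a vowel (tigu → titigu, wuda → wuwuda) repeat the first consonant+vowel as a prefix.
The other pattern: stems ending in a consonant insert -in- after the first vowel.
So pava → papava.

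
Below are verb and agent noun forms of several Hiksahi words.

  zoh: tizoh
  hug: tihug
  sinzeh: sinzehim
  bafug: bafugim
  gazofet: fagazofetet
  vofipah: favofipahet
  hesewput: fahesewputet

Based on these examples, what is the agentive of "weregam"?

faweregamet

zoh and sinzeh both end in -h yet inflect differently (tizoh, sinzehim), so the final letter is not what conditions the rule; the number of vowels is.
"weregam" has 3 vowels. The stems with 3 vowels (gazofet → fagazofetet, vofipah → favofipahet, hesewput → fahesewputet) add fa- … -et around the stem.
So weregam → faweregamet.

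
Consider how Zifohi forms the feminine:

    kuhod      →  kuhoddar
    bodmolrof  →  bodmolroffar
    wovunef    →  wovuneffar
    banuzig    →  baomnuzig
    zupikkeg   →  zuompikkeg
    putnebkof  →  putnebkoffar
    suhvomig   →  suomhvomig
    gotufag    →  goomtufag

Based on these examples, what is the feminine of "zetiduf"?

zupikkeg and wovunef both have last vowel 'e' yet inflect differently (zuompikkeg, wovuneffar), so the last vowel is not what conditions the rule; the final letter is.
"zetiduf" ends in -f. The stems ending in -f (bodmolrof → bodmolroffar, wovunef → wovuneffar, putnebkof → putnebkoffar) double the final consonant and add -ar.
So zetiduf → zetiduffar.

zetiduffar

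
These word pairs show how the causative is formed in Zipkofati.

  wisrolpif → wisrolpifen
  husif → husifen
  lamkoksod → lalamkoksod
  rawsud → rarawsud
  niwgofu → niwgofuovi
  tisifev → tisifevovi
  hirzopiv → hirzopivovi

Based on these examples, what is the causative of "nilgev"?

nilgevovi

rawsud and niwgofu both have last vowel 'u' yet inflect differently (rarawsud, niwgofuovi), so the last vowel is not what conditions the rule; the final letter is.
"nilgev" ends in -v. The stems ending in -v (tisifev → tisifevovi, hirzopiv → hirzopivovi) add -ovi.
So nilgev → nilgevovi.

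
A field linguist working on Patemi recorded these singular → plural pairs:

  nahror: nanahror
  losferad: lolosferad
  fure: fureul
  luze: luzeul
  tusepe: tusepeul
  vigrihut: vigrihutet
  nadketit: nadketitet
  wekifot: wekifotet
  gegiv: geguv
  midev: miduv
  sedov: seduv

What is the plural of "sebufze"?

nahror and wekifot both have last vowel 'o' yet inflect differently (nanahror, wekifotet), so the last vowel is not what conditions the rule; the final letter is.
"sebufze" ends in -e. The stems ending in -e (fure → fureul, luze → luzeul, tusepe → tusepeul) add -ul.
So sebufze → sebufzeul.

sebufzeul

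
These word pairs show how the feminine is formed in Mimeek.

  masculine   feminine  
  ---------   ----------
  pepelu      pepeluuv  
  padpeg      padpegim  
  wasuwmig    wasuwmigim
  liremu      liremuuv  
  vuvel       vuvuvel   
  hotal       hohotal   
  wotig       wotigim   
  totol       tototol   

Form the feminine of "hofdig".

padpeg and vuvel both have last vowel 'e' yet inflect differently (padpegim, vuvuvel), so the last vowel is not what conditions the rule; the final letter is.
"hofdig" ends in -g. The stems ending in -g (wasuwmig → wasuwmigim, padpeg → padpegim, wotig → wotigim) add -im.
So hofdig → hofdigim.

hofdigim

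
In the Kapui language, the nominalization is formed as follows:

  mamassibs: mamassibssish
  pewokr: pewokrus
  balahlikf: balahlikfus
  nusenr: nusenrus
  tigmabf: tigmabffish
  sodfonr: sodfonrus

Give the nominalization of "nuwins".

tigmabf and balahlikf both end in -f yet inflect differently (tigmabffish, balahlikfus), so the final letter is not what conditions the rule; the second-to-last letter is.
"nuwins" has second-to-last letter 'n'. The stems whose second-to-last letter is 'n' (sodfonr → sodfonrus, nusenr → nusenrus) add -us.
The other pattern: stems whose second-to-last letter is 'b' double the final consonant and add -ish.
So nuwins → nuwinsus.

nuwinsus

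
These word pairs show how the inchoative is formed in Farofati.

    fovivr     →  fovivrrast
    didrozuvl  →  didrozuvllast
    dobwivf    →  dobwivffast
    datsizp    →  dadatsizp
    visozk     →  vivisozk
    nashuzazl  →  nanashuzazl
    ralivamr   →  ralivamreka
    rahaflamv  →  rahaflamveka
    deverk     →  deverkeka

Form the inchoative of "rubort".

didrozuvl and nashuzazl both end in -l yet inflect differently (didrozuvllast, nanashuzazl), so the final letter is not what conditions the rule; the second-to-last letter is.
"rubort" has second-to-last letter 'r'. The one such stem in the data (deverk → deverkeka) adds -eka, so the same rule applies.
The other patterns: stems whose second-to-last letter is 'v' double the final consonant and add -ast; stems whose second-to-last letter is 'z' repeat the first consonant+vowel as a prefix.
So rubort → ruborteka.

ruborteka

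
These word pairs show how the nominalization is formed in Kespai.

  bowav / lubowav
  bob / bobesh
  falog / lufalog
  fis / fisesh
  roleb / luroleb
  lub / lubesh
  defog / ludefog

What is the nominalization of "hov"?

"hov" has 1 vowel. The stems with 1 vowel (bob → bobesh, lub → lubesh, fis → fisesh) add -esh.
So hov → hovesh.

hovesh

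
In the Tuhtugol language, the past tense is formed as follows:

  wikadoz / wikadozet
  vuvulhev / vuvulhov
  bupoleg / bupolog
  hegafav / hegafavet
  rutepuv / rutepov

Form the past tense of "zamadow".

zamadowet

hegafav and vuvulhev both end in -v yet inflect differently (hegafavet, vuvulhov), so the final letter is not what conditions the rule; the last vowel is.
"zamadow" has last vowel 'o'. The one such stem in the data (wikadoz → wikadozet) adds -et, so the same rule applies.
So zamadow → zamadowet.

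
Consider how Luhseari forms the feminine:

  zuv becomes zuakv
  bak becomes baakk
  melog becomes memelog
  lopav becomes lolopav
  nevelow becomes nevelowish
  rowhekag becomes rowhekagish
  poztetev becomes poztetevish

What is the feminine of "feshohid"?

zuv and lopav both end in -v yet inflect differently (zuakv, lolopav), so the final letter is not what conditions the rule; the number of vowels is.
"feshohid" has 3 vowels. The stems with 3 vowels (nevelow → nevelowish, rowhekag → rowhekagish, poztetev → poztetevish) add -ish.
So feshohid → feshohidish.

feshohidish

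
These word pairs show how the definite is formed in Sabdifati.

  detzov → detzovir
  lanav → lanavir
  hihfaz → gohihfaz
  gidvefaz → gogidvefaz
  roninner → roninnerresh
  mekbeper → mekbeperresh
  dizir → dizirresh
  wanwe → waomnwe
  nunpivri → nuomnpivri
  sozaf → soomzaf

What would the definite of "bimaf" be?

biommaf

lanav and hihfaz both have last vowel 'a' yet inflect differently (lanavir, gohihfaz), so the last vowel is not what conditions the rule; the final letter is.
"bimaf" ends in -f. The one such stem in the data (sozaf → soomzaf) inserts -om- after the first vowel (as do wanwe, nunpivri), so the same rule applies.
So bimaf → biommaf.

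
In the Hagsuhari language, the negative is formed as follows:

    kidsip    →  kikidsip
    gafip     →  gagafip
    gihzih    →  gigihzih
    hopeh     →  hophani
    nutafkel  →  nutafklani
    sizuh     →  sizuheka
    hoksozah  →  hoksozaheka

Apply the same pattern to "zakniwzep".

zakniwzpani

"zakniwzep" has last vowel 'e'. The stems whose last vowel is 'e' (hopeh → hophani, nutafkel → nutafklani) delete the last vowel and add -ani.
The other patterns: stems whose last vowel is 'i' repeat the first consonant+vowel as a prefix; stems whose last vowel is 'a' or 'u' add -eka.
So zakniwzep → zakniwzpani.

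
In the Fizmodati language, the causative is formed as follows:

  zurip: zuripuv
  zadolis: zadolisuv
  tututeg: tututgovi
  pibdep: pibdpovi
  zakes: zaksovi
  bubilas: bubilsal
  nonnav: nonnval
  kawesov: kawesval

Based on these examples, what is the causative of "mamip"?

mamipuv

zurip and pibdep both end in -p yet inflect differently (zuripuv, pibdpovi), so the final letter is not what conditions the rule; the last vowel is.
"mamip" has last vowel 'i'. The stems whose last vowel is 'i' (zurip → zuripuv, zadolis → zadolisuv) add -uv.
So mamip → mamipuv.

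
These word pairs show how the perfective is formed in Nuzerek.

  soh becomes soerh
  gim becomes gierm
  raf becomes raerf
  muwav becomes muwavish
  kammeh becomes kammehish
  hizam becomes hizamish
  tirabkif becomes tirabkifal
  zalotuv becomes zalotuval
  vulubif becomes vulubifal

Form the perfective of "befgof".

befgofish

"befgof" has 2 vowels. The stems with 2 vowels (muwav → muwavish, kammeh → kammehish, hizam → hizamish) add -ish.
So befgof → befgofish.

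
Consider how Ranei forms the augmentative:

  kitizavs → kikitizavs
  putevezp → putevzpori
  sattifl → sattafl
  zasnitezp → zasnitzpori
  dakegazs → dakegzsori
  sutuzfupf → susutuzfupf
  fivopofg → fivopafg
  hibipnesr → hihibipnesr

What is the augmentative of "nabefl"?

nabafl

dakegazs and kitizavs both end in -s yet inflect differently (dakegzsori, kikitizavs), so the final letter is not what conditions the rule; the second-to-last letter is.
"nabefl" has second-to-last letter 'f'. The stems whose second-to-last letter is 'f' (fivopofg → fivopafg, sattifl → sattafl) change the last vowel to 'a'.
The other patterns: stems whose second-to-last letter is 'z' delete the last vowel and add -ori; stems whose second-to-last letter is 'p', 's' or 'v' repeat the first consonant+vowel as a prefix.
So nabefl → nabafl.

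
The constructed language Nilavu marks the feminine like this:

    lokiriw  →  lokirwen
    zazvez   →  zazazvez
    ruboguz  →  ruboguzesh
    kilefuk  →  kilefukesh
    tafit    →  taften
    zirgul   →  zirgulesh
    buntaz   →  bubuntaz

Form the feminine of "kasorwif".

buntaz and ruboguz both end in -z yet inflect differently (bubuntaz, ruboguzesh), so the final letter is not what conditions the rule; the last vowel is.
"kasorwif" has last vowel 'i'. The stems whose last vowel is 'i' (lokiriw → lokirwen, tafit → taften) delete the last vowel and add -en.
So kasorwif → kasorwfen.

kasorwfen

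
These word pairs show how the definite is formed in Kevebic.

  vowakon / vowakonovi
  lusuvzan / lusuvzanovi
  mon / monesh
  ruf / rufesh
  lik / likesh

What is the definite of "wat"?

watesh

vowakon and mon both end in -n yet inflect differently (vowakonovi, monesh), so the final letter is not what conditions the rule; the number of vowels is.
"wat" has 1 vowel. The stems with 1 vowel (mon → monesh, ruf → rufesh, lik → likesh) add -esh.
So wat → watesh.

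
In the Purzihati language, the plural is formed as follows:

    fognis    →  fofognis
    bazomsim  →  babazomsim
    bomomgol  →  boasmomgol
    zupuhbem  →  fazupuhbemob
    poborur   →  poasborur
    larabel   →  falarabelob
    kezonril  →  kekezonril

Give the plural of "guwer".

faguwerob

larabel and kezonril both end in -l yet inflect differently (falarabelob, kekezonril), so the final letter is not what conditions the rule; the last vowel is.
"guwer" has last vowel 'e'. The stems whose last vowel is 'e' (larabel → falarabelob, zupuhbem → fazupuhbemob) add fa- … -ob around the stem.
So guwer → faguwerob.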